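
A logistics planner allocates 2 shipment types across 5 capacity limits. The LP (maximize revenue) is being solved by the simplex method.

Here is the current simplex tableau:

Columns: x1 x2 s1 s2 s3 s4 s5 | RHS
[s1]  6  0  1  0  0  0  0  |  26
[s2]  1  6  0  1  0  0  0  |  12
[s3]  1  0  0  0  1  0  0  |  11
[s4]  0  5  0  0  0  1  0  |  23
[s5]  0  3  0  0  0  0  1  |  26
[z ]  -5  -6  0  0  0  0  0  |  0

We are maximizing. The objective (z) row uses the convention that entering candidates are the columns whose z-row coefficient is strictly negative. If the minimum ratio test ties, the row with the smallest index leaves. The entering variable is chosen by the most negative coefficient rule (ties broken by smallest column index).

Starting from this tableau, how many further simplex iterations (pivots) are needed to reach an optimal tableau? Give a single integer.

pivot: x2 in, s2 out → z = 12
pivot: x1 in, s1 out → z = 88/3
No improving column remains; optimal.

2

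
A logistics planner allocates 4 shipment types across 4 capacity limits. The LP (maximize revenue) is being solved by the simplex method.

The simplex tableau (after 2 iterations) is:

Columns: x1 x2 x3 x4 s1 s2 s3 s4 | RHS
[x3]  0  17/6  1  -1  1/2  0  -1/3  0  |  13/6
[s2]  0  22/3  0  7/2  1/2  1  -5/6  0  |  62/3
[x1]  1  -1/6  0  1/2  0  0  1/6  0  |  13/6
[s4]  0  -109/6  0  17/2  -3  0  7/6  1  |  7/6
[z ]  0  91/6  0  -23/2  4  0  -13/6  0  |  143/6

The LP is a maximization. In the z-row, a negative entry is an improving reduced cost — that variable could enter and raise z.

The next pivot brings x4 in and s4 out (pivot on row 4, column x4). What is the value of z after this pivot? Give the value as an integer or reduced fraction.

Minimum ratio for x4: (7/6)/(17/2) = 7/51.
z changes by −(z-row coeff of x4)·ratio = −(-23/2)·(7/51) = 161/102.
New z = 143/6 + (161/102) = 432/17.

432/17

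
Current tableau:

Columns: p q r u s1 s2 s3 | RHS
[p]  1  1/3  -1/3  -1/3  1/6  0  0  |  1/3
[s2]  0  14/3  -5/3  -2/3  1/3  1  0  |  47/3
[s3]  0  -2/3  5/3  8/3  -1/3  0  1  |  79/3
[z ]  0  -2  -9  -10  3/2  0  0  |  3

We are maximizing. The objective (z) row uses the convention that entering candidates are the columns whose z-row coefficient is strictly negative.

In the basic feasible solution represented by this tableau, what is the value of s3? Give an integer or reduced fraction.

s3 is basic (row 3); its value is the RHS of that row: 79/3.

79/3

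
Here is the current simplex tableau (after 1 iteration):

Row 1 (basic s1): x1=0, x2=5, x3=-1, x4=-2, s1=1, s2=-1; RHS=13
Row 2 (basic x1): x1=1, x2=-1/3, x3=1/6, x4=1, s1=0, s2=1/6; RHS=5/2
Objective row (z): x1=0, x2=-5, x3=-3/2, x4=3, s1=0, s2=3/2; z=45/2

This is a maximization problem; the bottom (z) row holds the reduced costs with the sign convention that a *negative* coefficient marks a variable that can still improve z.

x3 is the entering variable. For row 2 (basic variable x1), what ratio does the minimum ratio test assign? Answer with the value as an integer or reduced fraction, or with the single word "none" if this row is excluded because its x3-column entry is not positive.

15

Ratio = RHS / (x3 entry) = (5/2) / (1/6) = 15.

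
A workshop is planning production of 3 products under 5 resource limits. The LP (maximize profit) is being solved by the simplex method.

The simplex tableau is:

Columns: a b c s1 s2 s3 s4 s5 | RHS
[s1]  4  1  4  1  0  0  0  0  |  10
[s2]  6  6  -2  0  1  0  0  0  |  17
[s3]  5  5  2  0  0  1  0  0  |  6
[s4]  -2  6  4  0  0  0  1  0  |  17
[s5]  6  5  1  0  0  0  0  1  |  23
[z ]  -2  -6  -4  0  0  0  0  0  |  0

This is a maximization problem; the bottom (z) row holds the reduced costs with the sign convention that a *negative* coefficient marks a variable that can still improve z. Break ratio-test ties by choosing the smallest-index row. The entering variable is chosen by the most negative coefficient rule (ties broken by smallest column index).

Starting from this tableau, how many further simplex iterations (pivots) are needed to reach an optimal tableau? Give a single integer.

pivot: b in, s3 out → z = 36/5
pivot: c in, s1 out → z = 100/9
No improving column remains; optimal.

2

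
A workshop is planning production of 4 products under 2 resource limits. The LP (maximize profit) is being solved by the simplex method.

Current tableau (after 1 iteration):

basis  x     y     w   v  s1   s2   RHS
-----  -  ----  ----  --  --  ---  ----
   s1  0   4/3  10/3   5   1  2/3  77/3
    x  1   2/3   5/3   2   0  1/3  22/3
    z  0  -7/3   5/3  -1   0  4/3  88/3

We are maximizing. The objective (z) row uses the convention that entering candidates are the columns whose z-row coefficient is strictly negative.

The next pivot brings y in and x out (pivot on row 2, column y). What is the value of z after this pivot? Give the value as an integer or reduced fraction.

55

Minimum ratio for y: (22/3)/(2/3) = 11.
z changes by −(z-row coeff of y)·ratio = −(-7/3)·11 = 77/3.
New z = 88/3 + (77/3) = 55.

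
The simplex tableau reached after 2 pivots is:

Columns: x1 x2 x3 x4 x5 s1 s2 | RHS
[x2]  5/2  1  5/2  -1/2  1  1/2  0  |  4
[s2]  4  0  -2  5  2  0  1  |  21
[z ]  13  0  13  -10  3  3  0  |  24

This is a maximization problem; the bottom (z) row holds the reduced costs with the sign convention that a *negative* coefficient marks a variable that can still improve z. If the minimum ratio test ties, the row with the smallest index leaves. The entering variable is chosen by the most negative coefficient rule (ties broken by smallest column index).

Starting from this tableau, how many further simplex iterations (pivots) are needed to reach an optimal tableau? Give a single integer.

pivot: x4 in, s2 out → z = 66
No improving column remains; optimal.

1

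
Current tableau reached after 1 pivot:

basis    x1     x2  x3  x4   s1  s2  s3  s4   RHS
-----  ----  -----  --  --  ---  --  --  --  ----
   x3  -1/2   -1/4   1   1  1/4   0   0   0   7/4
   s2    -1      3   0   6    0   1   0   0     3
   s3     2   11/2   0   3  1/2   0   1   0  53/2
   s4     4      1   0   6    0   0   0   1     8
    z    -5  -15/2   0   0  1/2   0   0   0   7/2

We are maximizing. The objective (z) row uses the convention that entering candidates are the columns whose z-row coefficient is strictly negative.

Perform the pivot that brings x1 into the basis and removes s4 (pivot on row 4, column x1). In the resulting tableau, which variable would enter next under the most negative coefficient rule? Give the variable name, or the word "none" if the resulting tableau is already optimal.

x2

Pivot element 4. New z-row = old z-row − (-5)·(row 4/4).
Updated z-row coefficients: x1: 0, x2: -25/4, x3: 0, x4: 15/2, s1: 1/2, s2: 0, s3: 0, s4: 5/4.
The most negative is -25/4 in column x2, so x2 would enter next.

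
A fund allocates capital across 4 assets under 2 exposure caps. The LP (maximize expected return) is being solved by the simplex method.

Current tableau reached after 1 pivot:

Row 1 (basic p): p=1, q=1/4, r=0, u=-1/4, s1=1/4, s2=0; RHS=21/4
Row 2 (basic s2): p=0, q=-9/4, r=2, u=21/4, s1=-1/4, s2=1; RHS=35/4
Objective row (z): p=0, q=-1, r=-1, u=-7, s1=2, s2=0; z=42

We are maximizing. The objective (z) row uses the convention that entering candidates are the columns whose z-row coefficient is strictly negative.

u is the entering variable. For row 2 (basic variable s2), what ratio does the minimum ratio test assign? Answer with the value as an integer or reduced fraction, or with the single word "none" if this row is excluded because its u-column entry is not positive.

5/3

Ratio = RHS / (u entry) = (35/4) / (21/4) = 5/3.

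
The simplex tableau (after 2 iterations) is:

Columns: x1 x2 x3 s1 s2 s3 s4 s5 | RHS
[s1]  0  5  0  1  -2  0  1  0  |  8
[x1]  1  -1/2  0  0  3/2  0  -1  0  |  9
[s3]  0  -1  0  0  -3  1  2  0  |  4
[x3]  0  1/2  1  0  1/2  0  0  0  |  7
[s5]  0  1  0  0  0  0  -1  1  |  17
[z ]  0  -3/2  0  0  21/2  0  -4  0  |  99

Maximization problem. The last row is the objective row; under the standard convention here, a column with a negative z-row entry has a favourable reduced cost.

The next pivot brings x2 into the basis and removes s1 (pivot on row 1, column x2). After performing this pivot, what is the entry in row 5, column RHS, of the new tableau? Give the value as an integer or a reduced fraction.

77/5

Pivot element is row 1, column x2: 5.
Normalize row 1: new (row 1, RHS) = 8/5 = 8/5.
row 5 ← row 5 − 1·(new row 1): 17 − 1·(8/5) = 77/5.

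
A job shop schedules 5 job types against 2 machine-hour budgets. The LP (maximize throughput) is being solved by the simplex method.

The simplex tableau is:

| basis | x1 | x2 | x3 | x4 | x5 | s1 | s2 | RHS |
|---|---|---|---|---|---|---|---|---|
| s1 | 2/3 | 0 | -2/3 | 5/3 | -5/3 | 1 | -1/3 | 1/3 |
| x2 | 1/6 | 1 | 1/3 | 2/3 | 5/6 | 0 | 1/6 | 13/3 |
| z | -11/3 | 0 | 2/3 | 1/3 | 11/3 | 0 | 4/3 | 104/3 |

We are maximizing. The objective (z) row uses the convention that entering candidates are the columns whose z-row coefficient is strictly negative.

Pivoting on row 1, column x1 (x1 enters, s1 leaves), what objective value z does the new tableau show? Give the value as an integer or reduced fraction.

Minimum ratio for x1: (1/3)/(2/3) = 1/2.
z changes by −(z-row coeff of x1)·ratio = −(-11/3)·(1/2) = 11/6.
New z = 104/3 + (11/6) = 73/2.

73/2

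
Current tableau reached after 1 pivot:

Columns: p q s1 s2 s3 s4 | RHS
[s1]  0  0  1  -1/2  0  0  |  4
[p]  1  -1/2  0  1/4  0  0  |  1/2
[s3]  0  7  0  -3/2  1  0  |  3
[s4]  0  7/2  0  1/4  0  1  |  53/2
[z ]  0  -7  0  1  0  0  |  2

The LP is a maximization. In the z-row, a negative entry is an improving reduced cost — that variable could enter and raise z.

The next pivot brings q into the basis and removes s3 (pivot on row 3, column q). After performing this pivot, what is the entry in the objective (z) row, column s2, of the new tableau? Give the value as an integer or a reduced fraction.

Pivot element is row 3, column q: 7.
Normalize row 3: new (row 3, s2) = (-3/2)/7 = -3/14.
z-row ← z-row − (-7)·(new row 3): 1 − (-7)·(-3/14) = -1/2.

-1/2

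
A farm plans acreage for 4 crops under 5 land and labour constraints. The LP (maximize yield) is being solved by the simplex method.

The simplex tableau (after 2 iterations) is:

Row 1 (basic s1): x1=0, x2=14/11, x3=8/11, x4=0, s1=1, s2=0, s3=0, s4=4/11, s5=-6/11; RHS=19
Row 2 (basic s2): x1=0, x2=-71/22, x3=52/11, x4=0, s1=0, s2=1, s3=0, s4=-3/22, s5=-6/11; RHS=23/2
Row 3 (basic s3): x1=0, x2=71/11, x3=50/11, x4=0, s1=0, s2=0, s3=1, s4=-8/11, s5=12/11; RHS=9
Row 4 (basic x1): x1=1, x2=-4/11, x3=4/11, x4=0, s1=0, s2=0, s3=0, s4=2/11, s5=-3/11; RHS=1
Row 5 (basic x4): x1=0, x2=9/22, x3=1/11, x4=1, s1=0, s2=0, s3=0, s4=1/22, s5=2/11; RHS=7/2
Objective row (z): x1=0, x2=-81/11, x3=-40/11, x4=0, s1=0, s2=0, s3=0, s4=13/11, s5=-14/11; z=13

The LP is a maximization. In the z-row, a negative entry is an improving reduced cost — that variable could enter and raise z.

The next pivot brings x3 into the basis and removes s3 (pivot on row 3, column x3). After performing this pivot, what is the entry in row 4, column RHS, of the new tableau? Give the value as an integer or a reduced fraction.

7/25

Pivot element is row 3, column x3: 50/11.
Normalize row 3: new (row 3, RHS) = 9/(50/11) = 99/50.
row 4 ← row 4 − (4/11)·(new row 3): 1 − (4/11)·(99/50) = 7/25.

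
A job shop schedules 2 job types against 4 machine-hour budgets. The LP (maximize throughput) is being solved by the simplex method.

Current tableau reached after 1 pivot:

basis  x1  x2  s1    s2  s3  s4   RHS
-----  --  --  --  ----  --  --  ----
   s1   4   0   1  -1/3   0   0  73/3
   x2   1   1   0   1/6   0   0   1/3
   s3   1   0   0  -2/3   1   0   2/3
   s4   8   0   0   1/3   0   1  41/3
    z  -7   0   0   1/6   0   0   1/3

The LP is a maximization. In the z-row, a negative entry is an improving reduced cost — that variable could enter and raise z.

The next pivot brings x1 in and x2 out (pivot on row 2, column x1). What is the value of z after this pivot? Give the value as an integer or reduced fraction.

8/3

Minimum ratio for x1: (1/3)/1 = 1/3.
z changes by −(z-row coeff of x1)·ratio = −(-7)·(1/3) = 7/3.
New z = 1/3 + (7/3) = 8/3.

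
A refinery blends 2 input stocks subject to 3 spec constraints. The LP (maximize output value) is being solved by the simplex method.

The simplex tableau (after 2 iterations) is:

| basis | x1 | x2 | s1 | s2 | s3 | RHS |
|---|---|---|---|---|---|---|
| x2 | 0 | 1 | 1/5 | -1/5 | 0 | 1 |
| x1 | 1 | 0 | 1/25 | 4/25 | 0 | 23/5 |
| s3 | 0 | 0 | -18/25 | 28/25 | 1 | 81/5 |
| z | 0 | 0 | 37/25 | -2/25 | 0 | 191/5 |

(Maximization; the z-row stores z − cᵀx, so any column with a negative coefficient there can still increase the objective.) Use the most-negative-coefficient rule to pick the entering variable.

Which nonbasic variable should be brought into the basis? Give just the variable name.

Objective-row coefficients: x1: 0, x2: 0, s1: 37/25, s2: -2/25, s3: 0.
The most negative is -2/25 in column s2, so s2 enters.

s2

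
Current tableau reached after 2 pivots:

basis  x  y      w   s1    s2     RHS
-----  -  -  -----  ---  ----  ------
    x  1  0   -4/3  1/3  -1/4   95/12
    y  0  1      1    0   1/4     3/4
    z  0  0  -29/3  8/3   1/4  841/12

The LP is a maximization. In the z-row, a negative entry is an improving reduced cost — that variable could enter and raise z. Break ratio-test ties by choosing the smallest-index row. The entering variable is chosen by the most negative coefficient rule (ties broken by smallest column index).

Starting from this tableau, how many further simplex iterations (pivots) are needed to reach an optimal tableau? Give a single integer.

1

pivot: w in, y out → z = 232/3
No improving column remains; optimal.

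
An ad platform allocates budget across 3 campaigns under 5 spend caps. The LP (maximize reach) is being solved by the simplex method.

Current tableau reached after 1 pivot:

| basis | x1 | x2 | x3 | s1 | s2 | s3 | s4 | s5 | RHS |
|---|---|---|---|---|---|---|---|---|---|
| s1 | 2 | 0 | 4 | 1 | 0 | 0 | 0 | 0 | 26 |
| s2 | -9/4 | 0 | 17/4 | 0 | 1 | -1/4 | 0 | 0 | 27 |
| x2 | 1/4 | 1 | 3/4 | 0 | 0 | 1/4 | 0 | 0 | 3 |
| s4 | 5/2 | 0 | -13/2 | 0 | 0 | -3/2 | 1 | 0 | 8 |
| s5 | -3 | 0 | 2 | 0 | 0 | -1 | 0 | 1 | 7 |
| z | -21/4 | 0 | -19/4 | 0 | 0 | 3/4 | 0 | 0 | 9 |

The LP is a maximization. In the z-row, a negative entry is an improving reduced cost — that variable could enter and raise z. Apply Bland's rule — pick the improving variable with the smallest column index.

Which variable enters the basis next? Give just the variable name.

Objective-row coefficients: x1: -21/4, x2: 0, x3: -19/4, s1: 0, s2: 0, s3: 3/4, s4: 0, s5: 0.
Improving columns: x1, x3. Bland's rule picks the smallest column index → x1.

x1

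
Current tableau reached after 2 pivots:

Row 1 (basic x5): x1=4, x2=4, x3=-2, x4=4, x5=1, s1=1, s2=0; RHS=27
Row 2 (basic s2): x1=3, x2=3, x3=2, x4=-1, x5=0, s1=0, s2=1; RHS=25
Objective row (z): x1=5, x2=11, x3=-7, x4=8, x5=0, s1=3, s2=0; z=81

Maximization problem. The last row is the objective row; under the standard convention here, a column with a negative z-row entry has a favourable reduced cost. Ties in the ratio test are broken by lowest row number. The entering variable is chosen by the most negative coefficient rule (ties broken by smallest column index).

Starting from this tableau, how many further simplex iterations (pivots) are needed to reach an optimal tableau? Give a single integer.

1

pivot: x3 in, s2 out → z = 337/2
No improving column remains; optimal.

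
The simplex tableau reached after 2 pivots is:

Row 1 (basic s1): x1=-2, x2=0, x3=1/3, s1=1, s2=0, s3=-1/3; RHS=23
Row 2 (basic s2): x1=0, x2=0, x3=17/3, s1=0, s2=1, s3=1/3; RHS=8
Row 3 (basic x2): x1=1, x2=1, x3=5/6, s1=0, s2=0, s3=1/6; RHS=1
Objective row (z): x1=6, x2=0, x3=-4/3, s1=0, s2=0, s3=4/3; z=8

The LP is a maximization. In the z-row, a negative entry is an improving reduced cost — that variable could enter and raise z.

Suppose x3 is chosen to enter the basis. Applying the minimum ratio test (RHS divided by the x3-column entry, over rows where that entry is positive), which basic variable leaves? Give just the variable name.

Ratios: row 1 (s1): 23/(1/3) = 69; row 2 (s2): 8/(17/3) = 24/17; row 3 (x2): 1/(5/6) = 6/5.
Minimum ratio 6/5 is in the x2 row, so x2 leaves.

x2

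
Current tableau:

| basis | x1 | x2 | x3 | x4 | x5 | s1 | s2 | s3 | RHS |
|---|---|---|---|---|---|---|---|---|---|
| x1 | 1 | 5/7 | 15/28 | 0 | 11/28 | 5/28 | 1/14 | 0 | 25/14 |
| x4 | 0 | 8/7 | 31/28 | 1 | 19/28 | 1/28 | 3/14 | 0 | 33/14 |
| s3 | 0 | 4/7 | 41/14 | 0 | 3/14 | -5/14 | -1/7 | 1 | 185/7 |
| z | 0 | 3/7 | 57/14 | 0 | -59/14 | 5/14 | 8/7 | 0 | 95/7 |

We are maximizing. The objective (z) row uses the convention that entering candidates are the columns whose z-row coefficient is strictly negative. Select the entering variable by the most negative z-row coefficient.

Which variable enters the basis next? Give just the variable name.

x5

Objective-row coefficients: x1: 0, x2: 3/7, x3: 57/14, x4: 0, x5: -59/14, s1: 5/14, s2: 8/7, s3: 0.
The most negative is -59/14 in column x5, so x5 enters.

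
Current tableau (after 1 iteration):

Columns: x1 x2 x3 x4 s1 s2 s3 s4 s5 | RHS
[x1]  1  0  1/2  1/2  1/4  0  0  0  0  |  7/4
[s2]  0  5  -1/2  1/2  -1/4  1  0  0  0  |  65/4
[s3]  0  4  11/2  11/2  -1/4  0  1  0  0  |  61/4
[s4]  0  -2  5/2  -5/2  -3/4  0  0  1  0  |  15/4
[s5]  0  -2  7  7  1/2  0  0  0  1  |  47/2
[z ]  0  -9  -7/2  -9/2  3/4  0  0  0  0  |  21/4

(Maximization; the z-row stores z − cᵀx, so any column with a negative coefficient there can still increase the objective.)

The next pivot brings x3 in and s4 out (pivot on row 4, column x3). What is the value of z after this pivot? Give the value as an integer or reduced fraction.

Minimum ratio for x3: (15/4)/(5/2) = 3/2.
z changes by −(z-row coeff of x3)·ratio = −(-7/2)·(3/2) = 21/4.
New z = 21/4 + (21/4) = 21/2.

21/2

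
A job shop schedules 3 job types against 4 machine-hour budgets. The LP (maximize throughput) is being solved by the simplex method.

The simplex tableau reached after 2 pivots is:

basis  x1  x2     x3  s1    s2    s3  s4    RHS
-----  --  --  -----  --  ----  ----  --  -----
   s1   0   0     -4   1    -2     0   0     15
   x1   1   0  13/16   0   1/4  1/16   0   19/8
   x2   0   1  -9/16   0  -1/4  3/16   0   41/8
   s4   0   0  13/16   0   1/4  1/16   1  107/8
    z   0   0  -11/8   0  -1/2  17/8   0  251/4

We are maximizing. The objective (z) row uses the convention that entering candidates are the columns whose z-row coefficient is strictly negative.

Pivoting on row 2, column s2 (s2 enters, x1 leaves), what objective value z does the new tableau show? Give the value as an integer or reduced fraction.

Minimum ratio for s2: (19/8)/(1/4) = 19/2.
z changes by −(z-row coeff of s2)·ratio = −(-1/2)·(19/2) = 19/4.
New z = 251/4 + (19/4) = 135/2.

135/2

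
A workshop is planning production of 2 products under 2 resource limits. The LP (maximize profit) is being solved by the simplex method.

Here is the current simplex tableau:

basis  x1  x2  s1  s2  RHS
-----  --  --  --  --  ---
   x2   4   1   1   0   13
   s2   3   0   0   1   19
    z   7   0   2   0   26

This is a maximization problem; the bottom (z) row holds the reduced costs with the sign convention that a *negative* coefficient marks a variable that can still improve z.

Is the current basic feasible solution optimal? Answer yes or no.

No objective-row coefficient is strictly negative, so no entering variable exists; the tableau is optimal.

yes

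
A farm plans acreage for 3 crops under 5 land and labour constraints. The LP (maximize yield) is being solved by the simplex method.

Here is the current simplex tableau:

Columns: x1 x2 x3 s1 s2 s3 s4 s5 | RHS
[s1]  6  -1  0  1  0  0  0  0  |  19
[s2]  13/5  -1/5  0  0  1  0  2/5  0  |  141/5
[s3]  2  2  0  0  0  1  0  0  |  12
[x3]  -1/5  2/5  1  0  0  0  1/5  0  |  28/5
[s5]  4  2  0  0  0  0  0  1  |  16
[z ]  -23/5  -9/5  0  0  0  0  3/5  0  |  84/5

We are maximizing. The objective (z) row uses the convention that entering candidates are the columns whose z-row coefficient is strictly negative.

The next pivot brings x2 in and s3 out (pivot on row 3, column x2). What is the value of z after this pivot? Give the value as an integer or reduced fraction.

Minimum ratio for x2: 12/2 = 6.
z changes by −(z-row coeff of x2)·ratio = −(-9/5)·6 = 54/5.
New z = 84/5 + (54/5) = 138/5.

138/5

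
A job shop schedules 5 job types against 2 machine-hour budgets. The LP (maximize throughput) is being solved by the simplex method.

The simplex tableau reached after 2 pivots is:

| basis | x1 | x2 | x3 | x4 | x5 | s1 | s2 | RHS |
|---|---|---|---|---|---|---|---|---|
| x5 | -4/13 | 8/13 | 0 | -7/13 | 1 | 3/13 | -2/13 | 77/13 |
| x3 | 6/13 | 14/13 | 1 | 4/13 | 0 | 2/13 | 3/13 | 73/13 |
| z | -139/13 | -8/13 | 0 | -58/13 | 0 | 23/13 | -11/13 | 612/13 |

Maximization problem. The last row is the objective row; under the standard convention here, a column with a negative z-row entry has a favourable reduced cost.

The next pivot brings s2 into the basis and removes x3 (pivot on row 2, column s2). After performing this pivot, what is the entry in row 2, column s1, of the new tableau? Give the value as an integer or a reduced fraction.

Pivot element is row 2, column s2: 3/13.
Normalize row 2: new (row 2, s1) = (2/13)/(3/13) = 2/3.
Row 2 is the pivot row, so the entry is 2/3.

2/3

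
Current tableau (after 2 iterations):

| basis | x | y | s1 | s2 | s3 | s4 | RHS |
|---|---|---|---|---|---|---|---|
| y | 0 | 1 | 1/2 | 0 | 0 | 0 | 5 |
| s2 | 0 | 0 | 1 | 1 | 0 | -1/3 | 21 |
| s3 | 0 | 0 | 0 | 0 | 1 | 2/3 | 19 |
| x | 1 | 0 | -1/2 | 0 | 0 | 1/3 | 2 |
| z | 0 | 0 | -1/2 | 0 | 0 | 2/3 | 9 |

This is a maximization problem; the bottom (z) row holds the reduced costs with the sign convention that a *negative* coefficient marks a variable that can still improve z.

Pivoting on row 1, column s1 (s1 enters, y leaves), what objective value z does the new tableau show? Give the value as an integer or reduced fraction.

14

Minimum ratio for s1: 5/(1/2) = 10.
z changes by −(z-row coeff of s1)·ratio = −(-1/2)·10 = 5.
New z = 9 + 5 = 14.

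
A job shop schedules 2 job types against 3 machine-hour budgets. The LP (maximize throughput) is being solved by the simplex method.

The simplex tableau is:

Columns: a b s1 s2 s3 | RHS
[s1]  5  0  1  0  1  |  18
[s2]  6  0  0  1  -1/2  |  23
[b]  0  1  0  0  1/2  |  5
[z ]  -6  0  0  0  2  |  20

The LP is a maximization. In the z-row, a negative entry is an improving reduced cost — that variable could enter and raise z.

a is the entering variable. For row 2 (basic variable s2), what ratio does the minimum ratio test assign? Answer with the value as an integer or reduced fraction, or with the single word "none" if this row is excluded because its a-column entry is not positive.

Ratio = RHS / (a entry) = 23 / 6 = 23/6.

23/6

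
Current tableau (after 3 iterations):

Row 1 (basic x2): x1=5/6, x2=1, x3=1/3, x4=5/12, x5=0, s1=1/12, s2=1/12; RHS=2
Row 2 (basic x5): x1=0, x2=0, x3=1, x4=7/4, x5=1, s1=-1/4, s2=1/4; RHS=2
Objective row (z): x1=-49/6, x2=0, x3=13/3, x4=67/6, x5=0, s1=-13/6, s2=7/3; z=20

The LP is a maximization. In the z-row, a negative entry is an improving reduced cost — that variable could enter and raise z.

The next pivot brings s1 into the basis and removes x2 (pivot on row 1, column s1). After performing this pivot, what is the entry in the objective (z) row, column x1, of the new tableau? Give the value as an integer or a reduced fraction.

Pivot element is row 1, column s1: 1/12.
Normalize row 1: new (row 1, x1) = (5/6)/(1/12) = 10.
z-row ← z-row − (-13/6)·(new row 1): -49/6 − (-13/6)·10 = 27/2.

27/2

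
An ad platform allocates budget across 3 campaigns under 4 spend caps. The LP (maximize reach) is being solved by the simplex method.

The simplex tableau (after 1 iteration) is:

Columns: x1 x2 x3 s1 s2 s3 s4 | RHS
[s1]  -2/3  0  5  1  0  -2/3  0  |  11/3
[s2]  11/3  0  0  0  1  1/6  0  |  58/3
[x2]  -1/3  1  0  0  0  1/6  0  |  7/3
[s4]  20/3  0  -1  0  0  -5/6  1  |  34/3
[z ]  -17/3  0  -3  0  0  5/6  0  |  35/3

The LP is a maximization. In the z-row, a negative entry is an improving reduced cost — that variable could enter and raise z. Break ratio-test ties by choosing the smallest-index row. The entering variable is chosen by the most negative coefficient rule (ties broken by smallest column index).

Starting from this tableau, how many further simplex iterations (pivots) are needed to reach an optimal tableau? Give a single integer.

3

pivot: x1 in, s4 out → z = 213/10
pivot: x3 in, s1 out → z = 351/14
pivot: s3 in, s2 out → z = 4628/139
No improving column remains; optimal.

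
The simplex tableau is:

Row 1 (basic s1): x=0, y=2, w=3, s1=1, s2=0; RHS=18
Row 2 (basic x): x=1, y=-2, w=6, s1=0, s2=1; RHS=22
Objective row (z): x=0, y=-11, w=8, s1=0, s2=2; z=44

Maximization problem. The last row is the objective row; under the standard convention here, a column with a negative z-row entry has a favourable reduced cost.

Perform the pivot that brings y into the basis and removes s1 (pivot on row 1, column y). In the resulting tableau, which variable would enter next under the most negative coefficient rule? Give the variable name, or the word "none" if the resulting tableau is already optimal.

Pivot element 2. New z-row = old z-row − (-11)·(row 1/2).
Updated z-row coefficients: x: 0, y: 0, w: 49/2, s1: 11/2, s2: 2.
No coefficient is strictly negative; the tableau after this pivot is optimal.

none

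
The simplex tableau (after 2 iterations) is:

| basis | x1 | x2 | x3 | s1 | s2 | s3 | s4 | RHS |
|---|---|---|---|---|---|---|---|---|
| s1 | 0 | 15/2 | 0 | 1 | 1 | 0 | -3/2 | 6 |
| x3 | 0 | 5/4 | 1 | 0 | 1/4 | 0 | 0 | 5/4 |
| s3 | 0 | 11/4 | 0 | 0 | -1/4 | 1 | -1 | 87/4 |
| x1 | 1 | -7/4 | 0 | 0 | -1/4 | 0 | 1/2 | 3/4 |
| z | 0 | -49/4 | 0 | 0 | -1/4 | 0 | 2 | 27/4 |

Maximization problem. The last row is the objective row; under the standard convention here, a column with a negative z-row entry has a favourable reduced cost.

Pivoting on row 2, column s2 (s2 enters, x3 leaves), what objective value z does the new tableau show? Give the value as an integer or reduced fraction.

Minimum ratio for s2: (5/4)/(1/4) = 5.
z changes by −(z-row coeff of s2)·ratio = −(-1/4)·5 = 5/4.
New z = 27/4 + (5/4) = 8.

8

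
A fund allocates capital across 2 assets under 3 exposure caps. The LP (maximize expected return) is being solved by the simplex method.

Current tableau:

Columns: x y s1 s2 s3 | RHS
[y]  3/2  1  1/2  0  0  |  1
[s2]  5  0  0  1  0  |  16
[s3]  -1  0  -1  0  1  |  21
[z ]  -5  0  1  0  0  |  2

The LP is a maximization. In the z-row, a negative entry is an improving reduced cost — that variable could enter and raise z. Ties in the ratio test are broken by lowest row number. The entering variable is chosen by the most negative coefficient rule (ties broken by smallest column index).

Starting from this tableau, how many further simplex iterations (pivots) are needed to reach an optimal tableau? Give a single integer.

pivot: x in, y out → z = 16/3
No improving column remains; optimal.

1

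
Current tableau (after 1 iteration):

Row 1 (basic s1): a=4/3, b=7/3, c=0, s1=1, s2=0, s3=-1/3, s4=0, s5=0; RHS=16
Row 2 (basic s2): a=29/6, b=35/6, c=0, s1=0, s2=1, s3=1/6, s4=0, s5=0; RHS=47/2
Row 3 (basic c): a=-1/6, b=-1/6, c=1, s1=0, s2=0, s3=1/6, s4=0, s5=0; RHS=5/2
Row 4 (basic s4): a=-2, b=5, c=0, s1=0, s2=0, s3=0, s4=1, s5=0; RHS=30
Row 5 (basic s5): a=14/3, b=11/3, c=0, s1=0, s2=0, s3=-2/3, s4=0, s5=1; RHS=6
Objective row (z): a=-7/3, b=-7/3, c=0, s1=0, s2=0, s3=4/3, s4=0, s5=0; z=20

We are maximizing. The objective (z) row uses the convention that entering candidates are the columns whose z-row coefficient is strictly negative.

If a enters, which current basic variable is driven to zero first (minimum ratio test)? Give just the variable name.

Ratios: row 1 (s1): 16/(4/3) = 12; row 2 (s2): (47/2)/(29/6) = 141/29; row 3 (c): entry -1/6 ≤ 0, skip; row 4 (s4): entry -2 ≤ 0, skip; row 5 (s5): 6/(14/3) = 9/7.
Minimum ratio 9/7 is in the s5 row, so s5 leaves.

s5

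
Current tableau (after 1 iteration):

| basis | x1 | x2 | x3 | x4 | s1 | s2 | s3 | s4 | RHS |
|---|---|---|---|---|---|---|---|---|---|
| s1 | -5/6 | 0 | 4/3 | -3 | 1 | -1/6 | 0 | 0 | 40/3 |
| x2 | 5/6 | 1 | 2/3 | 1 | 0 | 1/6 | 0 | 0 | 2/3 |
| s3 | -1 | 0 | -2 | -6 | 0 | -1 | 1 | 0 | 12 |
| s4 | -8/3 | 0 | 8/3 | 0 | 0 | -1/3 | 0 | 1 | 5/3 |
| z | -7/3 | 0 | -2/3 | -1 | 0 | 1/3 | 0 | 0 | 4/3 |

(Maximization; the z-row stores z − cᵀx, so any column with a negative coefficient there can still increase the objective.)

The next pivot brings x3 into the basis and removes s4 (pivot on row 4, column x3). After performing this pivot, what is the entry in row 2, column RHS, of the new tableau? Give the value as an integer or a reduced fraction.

Pivot element is row 4, column x3: 8/3.
Normalize row 4: new (row 4, RHS) = (5/3)/(8/3) = 5/8.
row 2 ← row 2 − (2/3)·(new row 4): 2/3 − (2/3)·(5/8) = 1/4.

1/4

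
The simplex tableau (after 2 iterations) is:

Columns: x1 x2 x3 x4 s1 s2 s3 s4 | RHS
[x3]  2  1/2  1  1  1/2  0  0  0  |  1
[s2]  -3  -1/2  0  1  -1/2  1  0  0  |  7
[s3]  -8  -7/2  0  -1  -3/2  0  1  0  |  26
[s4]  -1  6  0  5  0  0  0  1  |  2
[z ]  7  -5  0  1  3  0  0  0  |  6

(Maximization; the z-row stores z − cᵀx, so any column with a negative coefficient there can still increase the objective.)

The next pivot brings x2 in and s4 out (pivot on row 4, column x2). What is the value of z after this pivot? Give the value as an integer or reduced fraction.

23/3

Minimum ratio for x2: 2/6 = 1/3.
z changes by −(z-row coeff of x2)·ratio = −(-5)·(1/3) = 5/3.
New z = 6 + (5/3) = 23/3.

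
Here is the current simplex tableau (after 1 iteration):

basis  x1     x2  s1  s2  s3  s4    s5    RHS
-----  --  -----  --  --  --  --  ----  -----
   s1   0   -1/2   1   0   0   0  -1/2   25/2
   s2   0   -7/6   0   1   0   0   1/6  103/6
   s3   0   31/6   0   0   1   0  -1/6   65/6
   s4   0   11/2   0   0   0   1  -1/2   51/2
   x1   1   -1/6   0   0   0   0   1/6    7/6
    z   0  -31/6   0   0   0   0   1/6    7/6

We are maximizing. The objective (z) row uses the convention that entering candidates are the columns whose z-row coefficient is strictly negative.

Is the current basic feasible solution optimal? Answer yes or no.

no

Column x2 has objective-row coefficient -31/6, which is negative; an improving pivot exists, so not yet optimal.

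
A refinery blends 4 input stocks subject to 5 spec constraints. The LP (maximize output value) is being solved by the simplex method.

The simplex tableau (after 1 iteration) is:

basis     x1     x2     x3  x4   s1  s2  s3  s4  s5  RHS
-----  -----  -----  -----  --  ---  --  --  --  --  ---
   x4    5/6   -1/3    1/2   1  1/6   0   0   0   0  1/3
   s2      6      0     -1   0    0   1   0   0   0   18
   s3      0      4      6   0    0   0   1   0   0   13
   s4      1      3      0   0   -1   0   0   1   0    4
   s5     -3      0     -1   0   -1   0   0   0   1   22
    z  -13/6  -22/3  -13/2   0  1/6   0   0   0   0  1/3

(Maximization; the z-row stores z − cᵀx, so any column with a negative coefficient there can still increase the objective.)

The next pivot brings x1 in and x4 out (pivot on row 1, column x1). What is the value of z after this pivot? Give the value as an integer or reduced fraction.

Minimum ratio for x1: (1/3)/(5/6) = 2/5.
z changes by −(z-row coeff of x1)·ratio = −(-13/6)·(2/5) = 13/15.
New z = 1/3 + (13/15) = 6/5.

6/5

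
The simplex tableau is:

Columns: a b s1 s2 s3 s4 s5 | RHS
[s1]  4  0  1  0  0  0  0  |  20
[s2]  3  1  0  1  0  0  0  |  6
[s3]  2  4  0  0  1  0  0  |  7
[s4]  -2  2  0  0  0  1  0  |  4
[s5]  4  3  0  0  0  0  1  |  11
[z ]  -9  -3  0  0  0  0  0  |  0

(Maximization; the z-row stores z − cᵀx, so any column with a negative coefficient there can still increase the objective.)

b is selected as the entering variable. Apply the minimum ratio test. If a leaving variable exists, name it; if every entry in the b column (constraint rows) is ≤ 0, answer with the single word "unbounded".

s3

Ratios: row 1 (s1): entry 0 ≤ 0, skip; row 2 (s2): 6/1 = 6; row 3 (s3): 7/4 = 7/4; row 4 (s4): 4/2 = 2; row 5 (s5): 11/3 = 11/3.
Minimum ratio is in the s3 row, so s3 leaves.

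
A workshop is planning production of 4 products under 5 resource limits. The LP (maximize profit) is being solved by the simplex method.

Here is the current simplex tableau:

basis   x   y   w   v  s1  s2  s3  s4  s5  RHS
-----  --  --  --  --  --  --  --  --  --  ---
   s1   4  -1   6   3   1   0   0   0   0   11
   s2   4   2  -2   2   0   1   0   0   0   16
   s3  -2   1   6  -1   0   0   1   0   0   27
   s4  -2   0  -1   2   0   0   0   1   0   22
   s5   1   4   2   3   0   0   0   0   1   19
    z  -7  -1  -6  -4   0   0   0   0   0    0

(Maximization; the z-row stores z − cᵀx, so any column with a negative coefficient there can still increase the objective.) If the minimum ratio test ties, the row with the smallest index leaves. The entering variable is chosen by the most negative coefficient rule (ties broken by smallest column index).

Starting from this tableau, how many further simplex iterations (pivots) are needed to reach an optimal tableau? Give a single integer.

3

pivot: x in, s1 out → z = 77/4
pivot: y in, s2 out → z = 143/6
pivot: w in, s5 out → z = 1848/71
No improving column remains; optimal.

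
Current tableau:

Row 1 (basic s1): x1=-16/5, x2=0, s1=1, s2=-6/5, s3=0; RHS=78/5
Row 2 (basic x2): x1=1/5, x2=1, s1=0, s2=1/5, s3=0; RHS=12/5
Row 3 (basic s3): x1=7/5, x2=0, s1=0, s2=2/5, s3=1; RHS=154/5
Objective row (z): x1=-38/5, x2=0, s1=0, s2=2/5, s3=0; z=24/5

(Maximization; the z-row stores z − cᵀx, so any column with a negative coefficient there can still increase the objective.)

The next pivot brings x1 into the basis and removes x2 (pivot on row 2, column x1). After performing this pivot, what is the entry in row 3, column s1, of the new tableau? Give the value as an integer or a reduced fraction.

Pivot element is row 2, column x1: 1/5.
Normalize row 2: new (row 2, s1) = 0/(1/5) = 0.
row 3 ← row 3 − (7/5)·(new row 2): 0 − (7/5)·0 = 0.

0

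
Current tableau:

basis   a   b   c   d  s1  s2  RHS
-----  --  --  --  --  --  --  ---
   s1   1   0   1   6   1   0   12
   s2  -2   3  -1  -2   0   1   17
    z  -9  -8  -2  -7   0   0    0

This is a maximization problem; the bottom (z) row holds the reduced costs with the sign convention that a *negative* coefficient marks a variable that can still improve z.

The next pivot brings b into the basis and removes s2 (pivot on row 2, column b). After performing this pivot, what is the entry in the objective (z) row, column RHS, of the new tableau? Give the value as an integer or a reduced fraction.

136/3

Pivot element is row 2, column b: 3.
Normalize row 2: new (row 2, RHS) = 17/3 = 17/3.
z-row ← z-row − (-8)·(new row 2): 0 − (-8)·(17/3) = 136/3.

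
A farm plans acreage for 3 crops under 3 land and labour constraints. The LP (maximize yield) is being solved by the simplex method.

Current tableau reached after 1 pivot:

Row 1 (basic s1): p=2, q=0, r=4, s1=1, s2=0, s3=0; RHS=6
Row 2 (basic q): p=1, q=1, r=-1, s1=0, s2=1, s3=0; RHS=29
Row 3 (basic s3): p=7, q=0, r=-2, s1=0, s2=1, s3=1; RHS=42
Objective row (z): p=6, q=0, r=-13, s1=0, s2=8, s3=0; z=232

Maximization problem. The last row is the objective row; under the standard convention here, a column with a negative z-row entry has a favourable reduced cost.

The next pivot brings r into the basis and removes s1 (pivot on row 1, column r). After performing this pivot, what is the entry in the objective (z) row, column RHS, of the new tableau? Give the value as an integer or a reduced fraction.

503/2

Pivot element is row 1, column r: 4.
Normalize row 1: new (row 1, RHS) = 6/4 = 3/2.
z-row ← z-row − (-13)·(new row 1): 232 − (-13)·(3/2) = 503/2.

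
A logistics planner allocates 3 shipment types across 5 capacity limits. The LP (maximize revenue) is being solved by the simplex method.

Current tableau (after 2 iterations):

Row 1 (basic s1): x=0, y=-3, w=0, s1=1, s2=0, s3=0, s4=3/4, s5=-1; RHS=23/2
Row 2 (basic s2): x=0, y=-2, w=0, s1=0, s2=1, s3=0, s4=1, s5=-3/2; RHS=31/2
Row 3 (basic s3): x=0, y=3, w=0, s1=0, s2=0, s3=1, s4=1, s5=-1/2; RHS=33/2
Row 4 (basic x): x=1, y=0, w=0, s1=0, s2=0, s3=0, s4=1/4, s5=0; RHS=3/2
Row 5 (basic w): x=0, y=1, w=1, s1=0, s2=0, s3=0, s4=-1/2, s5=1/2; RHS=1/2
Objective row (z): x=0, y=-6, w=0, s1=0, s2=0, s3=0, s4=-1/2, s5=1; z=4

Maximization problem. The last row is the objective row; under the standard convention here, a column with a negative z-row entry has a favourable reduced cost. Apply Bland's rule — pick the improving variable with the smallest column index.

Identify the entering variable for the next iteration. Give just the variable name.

Objective-row coefficients: x: 0, y: -6, w: 0, s1: 0, s2: 0, s3: 0, s4: -1/2, s5: 1.
Improving columns: y, s4. Bland's rule picks the smallest column index → y.

y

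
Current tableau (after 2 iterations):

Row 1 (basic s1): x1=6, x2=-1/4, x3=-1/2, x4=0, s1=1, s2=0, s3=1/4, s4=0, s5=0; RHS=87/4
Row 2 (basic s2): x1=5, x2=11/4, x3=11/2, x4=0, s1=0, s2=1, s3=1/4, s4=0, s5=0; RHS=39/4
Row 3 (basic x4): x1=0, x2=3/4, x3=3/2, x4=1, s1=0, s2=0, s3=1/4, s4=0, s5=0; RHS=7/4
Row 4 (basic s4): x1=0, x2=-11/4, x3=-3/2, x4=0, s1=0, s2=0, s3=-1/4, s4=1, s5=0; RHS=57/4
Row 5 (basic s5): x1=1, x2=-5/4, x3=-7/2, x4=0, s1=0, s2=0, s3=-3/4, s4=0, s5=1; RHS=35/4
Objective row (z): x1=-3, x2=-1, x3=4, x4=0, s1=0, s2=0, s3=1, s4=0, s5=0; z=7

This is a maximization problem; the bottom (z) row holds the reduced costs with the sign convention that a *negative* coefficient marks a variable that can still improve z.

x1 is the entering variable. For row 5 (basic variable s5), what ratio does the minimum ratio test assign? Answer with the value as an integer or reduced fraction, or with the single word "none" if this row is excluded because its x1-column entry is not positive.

35/4

Ratio = RHS / (x1 entry) = (35/4) / 1 = 35/4.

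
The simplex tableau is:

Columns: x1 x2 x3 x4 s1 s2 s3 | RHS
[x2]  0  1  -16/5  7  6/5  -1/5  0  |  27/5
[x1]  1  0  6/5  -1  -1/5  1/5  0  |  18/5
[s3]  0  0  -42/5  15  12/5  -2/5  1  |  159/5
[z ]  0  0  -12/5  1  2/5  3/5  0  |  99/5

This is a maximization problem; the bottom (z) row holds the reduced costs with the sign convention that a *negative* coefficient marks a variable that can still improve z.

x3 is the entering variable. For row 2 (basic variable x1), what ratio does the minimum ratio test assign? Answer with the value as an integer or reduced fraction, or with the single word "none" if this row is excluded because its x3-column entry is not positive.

3

Ratio = RHS / (x3 entry) = (18/5) / (6/5) = 3.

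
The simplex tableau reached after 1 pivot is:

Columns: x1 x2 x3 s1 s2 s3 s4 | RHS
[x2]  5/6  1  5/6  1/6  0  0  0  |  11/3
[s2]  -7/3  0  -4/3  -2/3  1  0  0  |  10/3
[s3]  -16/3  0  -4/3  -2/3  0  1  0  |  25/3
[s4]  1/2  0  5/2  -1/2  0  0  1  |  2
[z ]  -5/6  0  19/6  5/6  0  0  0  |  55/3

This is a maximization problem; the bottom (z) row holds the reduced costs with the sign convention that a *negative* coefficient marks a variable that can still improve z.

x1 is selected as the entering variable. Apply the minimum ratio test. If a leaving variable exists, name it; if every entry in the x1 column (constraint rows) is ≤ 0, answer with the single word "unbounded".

s4

Ratios: row 1 (x2): (11/3)/(5/6) = 22/5; row 2 (s2): entry -7/3 ≤ 0, skip; row 3 (s3): entry -16/3 ≤ 0, skip; row 4 (s4): 2/(1/2) = 4.
Minimum ratio is in the s4 row, so s4 leaves.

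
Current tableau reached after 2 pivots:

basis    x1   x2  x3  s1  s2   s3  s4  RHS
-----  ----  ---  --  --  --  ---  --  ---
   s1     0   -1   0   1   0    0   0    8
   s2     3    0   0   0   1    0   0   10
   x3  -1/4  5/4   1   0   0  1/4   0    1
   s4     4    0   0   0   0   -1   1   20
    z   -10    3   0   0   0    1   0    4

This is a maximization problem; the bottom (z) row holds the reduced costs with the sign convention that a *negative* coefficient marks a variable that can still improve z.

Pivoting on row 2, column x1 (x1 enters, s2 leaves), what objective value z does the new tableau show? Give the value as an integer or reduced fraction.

112/3

Minimum ratio for x1: 10/3 = 10/3.
z changes by −(z-row coeff of x1)·ratio = −(-10)·(10/3) = 100/3.
New z = 4 + (100/3) = 112/3.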